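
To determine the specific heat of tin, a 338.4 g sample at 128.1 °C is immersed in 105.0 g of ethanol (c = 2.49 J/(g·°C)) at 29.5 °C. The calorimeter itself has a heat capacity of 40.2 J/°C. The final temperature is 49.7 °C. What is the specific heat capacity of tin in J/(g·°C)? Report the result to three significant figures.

q_gained = (105.0 × 2.49 + 40.2) × (49.7 − 29.5) = 6093 J
q_lost = 338.4 × c × (128.1 − 49.7) = 26530.56 c
Set equal: c = 6093 / 26530.56 = 0.230 J/(g·°C)

c = 0.230 J/(g·°C)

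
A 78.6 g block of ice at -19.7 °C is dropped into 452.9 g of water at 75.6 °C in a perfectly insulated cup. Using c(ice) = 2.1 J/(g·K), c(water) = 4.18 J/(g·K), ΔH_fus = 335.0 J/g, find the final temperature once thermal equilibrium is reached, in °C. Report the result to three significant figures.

Heat to bring ice to 0 °C and melt it: q₁ = 78.6×2.1×19.7 + 78.6×335.0 = 29583 J
Heat the water can supply cooling to 0 °C: 452.9×4.18×75.6 = 143120 J > q₁, so all ice melts.
Energy balance: 452.9×4.18×(75.6 − T) = 29583 + 78.6×4.18×(T − 0)
1893.122(75.6 − T) = 29583 + 328.548 T
143120 − 29583 = 2221.670 T
T = 113537 / 2221.670 = 51.10 °C

T_f = 51.1 °C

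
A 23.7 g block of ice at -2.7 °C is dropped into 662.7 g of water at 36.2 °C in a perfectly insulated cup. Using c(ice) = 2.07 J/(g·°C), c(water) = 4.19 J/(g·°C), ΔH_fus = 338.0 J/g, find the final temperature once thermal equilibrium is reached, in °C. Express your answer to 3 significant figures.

T_f = 32.1 °C

Heat to bring ice to 0 °C and melt it: q₁ = 23.7×2.07×2.7 + 23.7×338.0 = 8143.1 J
Heat the water can supply cooling to 0 °C: 662.7×4.19×36.2 = 100517 J > q₁, so all ice melts.
Energy balance: 662.7×4.19×(36.2 − T) = 8143.1 + 23.7×4.19×(T − 0)
2776.713(36.2 − T) = 8143.1 + 99.303 T
100517 − 8143.1 = 2876.016 T
T = 92373.9 / 2876.016 = 32.12 °C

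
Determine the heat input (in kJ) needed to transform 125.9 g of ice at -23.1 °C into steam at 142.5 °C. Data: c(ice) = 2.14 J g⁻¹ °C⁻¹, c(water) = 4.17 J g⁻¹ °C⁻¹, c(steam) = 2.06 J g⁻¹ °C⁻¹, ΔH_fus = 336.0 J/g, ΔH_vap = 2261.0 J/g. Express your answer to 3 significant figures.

q = 397 kJ

q1 (heat ice -23.1→0.0 °C): 125.9 × 2.14 × 23.1 = 6224 J
q2 (melt at 0 °C): 125.9 × 336.0 = 42302 J
q3 (heat water 0.0→100.0 °C): 125.9 × 4.17 × 100.0 = 52500 J
q4 (vaporize at 100 °C): 125.9 × 2261.0 = 284660 J
q5 (heat steam 100.0→142.5 °C): 125.9 × 2.06 × 42.5 = 11023 J
Total: 6224 + 42302 + 52500 + 284660 + 11023 = 396709 J = 397 kJ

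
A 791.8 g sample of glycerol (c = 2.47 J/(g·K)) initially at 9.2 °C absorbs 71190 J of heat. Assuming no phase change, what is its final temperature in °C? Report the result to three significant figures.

T_f = 45.6 °C

ΔT = q / (m c) = 71190 / (791.8 × 2.47) = 36.40 °C
T_f = 9.2 + 36.40 = 45.60 °C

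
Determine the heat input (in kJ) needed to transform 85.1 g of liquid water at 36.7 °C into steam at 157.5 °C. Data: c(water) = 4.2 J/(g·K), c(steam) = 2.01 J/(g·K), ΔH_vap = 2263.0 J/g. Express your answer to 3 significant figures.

q1 (heat water 36.7→100.0 °C): 85.1 × 4.2 × 63.3 = 22625 J
q2 (vaporize at 100 °C): 85.1 × 2263.0 = 192581 J
q3 (heat steam 100.0→157.5 °C): 85.1 × 2.01 × 57.5 = 9835 J
Total: 22625 + 192581 + 9835 = 225041 J = 225 kJ

q = 225 kJ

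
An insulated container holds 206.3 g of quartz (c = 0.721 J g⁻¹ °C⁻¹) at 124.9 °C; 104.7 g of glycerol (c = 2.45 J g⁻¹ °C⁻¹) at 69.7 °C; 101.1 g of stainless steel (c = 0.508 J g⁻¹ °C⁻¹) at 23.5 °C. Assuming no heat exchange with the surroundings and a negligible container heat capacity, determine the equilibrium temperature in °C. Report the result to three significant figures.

T_f = 82.5 °C

Σ mᵢcᵢ(T − Tᵢ) = 0  ⇒  T = Σ mᵢcᵢTᵢ / Σ mᵢcᵢ
Σ mᵢcᵢ = 206.3×0.721 + 104.7×2.45 + 101.1×0.508 = 456.6161
Σ mᵢcᵢTᵢ = 148.7423×124.9 + 256.515×69.7 + 51.3588×23.5 = 37664
T = 37664 / 456.6161 = 82.49 °C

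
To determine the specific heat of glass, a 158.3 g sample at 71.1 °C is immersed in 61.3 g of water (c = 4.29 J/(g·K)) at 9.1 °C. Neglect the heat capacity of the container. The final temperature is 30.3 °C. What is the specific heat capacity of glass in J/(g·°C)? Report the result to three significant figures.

q_gained = (61.3 × 4.29) × (30.3 − 9.1) = 5575 J
q_lost = 158.3 × c × (71.1 − 30.3) = 6458.64 c
Set equal: c = 5575 / 6458.64 = 0.863 J/(g·°C)

c = 0.863 J/(g·°C)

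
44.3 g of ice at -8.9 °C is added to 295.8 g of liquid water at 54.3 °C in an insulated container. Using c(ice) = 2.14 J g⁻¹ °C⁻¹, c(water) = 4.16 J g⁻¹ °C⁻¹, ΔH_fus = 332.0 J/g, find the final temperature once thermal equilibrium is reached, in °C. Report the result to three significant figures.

Heat to bring ice to 0 °C and melt it: q₁ = 44.3×2.14×8.9 + 44.3×332.0 = 15551 J
Heat the water can supply cooling to 0 °C: 295.8×4.16×54.3 = 66817.7 J > q₁, so all ice melts.
Energy balance: 295.8×4.16×(54.3 − T) = 15551 + 44.3×4.16×(T − 0)
1230.528(54.3 − T) = 15551 + 184.288 T
66817.7 − 15551 = 1414.816 T
T = 51266.7 / 1414.816 = 36.24 °C

T_f = 36.2 °C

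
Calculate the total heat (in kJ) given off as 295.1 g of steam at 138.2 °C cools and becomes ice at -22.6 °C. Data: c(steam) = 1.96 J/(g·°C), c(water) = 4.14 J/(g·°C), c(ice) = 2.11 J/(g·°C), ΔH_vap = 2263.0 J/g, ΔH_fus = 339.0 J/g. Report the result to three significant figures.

q = 926 kJ

q1 (cool steam 138.2→100 °C): 295.1 × 1.96 × 38.2 = 22095 J
q2 (condense at 100 °C): 295.1 × 2263.0 = 667811 J
q3 (cool water 100→0 °C): 295.1 × 4.14 × 100.0 = 122171 J
q4 (freeze at 0 °C): 295.1 × 339.0 = 100039 J
q5 (cool ice 0→-22.6 °C): 295.1 × 2.11 × 22.6 = 14072 J
Total: 22095 + 667811 + 122171 + 100039 + 14072 = 926188 J = 926 kJ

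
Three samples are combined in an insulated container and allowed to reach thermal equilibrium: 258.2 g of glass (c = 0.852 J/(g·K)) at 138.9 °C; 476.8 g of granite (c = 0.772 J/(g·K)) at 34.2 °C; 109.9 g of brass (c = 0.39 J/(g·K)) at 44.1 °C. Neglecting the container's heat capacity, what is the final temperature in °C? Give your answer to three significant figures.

Σ mᵢcᵢ(T − Tᵢ) = 0  ⇒  T = Σ mᵢcᵢTᵢ / Σ mᵢcᵢ
Σ mᵢcᵢ = 258.2×0.852 + 476.8×0.772 + 109.9×0.39 = 630.9370
Σ mᵢcᵢTᵢ = 219.9864×138.9 + 368.0896×34.2 + 42.861×44.1 = 45035
T = 45035 / 630.9370 = 71.38 °C

T_f = 71.4 °C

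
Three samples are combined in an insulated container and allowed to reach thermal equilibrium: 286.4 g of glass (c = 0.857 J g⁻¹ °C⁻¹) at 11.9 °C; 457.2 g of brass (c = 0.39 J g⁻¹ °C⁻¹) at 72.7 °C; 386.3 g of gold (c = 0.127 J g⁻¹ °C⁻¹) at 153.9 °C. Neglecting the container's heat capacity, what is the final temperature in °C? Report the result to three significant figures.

Σ mᵢcᵢ(T − Tᵢ) = 0  ⇒  T = Σ mᵢcᵢTᵢ / Σ mᵢcᵢ
Σ mᵢcᵢ = 286.4×0.857 + 457.2×0.39 + 386.3×0.127 = 472.8129
Σ mᵢcᵢTᵢ = 245.4448×11.9 + 178.308×72.7 + 49.0601×153.9 = 23434
T = 23434 / 472.8129 = 49.56 °C

T_f = 49.6 °C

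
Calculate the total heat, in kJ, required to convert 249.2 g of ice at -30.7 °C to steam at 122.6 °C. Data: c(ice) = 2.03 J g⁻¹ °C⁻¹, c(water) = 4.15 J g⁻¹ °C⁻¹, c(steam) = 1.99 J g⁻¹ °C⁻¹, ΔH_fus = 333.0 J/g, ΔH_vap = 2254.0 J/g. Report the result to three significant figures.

q1 (heat ice -30.7→0.0 °C): 249.2 × 2.03 × 30.7 = 15530 J
q2 (melt at 0 °C): 249.2 × 333.0 = 82984 J
q3 (heat water 0.0→100.0 °C): 249.2 × 4.15 × 100.0 = 103418 J
q4 (vaporize at 100 °C): 249.2 × 2254.0 = 561697 J
q5 (heat steam 100.0→122.6 °C): 249.2 × 1.99 × 22.6 = 11208 J
Total: 15530 + 82984 + 103418 + 561697 + 11208 = 774837 J = 775 kJ

q = 775 kJ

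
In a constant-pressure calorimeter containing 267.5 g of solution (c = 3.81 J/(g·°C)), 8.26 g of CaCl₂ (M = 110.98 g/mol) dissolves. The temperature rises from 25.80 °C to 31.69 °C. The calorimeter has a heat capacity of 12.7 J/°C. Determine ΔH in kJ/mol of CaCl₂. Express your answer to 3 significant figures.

ΔH = -81.7 kJ/mol

|ΔT| = |31.69 − 25.80| = 5.89 °C
|q_surr| = (267.5 × 3.81 + 12.7) × 5.89 = 1031.875 × 5.89 = 6078 J
n(CaCl₂) = 8.26 / 110.98 = 0.07443 mol
Temperature rose, so q_rxn = −|q_surr| = -6.078 kJ
ΔH = q_rxn / n = -81.66 kJ/mol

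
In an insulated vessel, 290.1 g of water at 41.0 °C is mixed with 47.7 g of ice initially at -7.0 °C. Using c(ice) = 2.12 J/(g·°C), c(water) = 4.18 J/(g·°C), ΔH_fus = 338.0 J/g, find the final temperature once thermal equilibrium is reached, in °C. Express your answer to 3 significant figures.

T_f = 23.3 °C

Heat to bring ice to 0 °C and melt it: q₁ = 47.7×2.12×7.0 + 47.7×338.0 = 16830 J
Heat the water can supply cooling to 0 °C: 290.1×4.18×41.0 = 49717.3 J > q₁, so all ice melts.
Energy balance: 290.1×4.18×(41.0 − T) = 16830 + 47.7×4.18×(T − 0)
1212.618(41.0 − T) = 16830 + 199.386 T
49717.3 − 16830 = 1412.004 T
T = 32887.3 / 1412.004 = 23.29 °C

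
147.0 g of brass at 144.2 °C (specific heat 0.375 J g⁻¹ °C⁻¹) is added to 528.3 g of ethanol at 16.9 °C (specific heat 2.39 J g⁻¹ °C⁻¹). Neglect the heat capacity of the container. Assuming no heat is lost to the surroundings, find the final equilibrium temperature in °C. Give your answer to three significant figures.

T_f = 22.2 °C

Heat lost by brass = heat gained by ethanol.
(147.0)(0.375)(144.2 − T) = (528.3)(2.39)(T − 16.9)
55.125 (144.2 − T) = 1262.637 (T − 16.9)
7949.0 − 55.125 T = 1262.637 T − 21339
29288.0 = 1317.762 T
T = 22.23 °C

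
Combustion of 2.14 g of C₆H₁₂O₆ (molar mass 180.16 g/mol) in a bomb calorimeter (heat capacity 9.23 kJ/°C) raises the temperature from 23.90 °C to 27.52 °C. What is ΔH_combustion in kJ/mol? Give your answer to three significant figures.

ΔT = 27.52 − 23.90 = 3.62 °C
q_cal = C_cal × ΔT = 9.23 × 3.62 = 33.4126 kJ
n = 2.14 / 180.16 = 0.01188 mol
q_rxn = −q_cal = -33.4126 kJ
ΔH = -33.4126 / 0.01188 = -2813 kJ/mol

ΔH = -2810 kJ/mol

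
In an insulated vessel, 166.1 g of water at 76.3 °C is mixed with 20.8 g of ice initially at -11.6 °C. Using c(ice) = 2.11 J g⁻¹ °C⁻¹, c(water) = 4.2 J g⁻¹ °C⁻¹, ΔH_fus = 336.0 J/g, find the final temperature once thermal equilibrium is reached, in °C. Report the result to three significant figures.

Heat to bring ice to 0 °C and melt it: q₁ = 20.8×2.11×11.6 + 20.8×336.0 = 7497.9 J
Heat the water can supply cooling to 0 °C: 166.1×4.2×76.3 = 53228.4 J > q₁, so all ice melts.
Energy balance: 166.1×4.2×(76.3 − T) = 7497.9 + 20.8×4.2×(T − 0)
697.62(76.3 − T) = 7497.9 + 87.36 T
53228.4 − 7497.9 = 784.98 T
T = 45730.5 / 784.98 = 58.26 °C

T_f = 58.3 °C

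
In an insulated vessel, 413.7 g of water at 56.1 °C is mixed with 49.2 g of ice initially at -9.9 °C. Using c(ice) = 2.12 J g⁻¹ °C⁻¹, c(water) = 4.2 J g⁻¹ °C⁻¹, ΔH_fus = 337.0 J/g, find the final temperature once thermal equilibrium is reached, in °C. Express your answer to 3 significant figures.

Heat to bring ice to 0 °C and melt it: q₁ = 49.2×2.12×9.9 + 49.2×337.0 = 17613 J
Heat the water can supply cooling to 0 °C: 413.7×4.2×56.1 = 97476.0 J > q₁, so all ice melts.
Energy balance: 413.7×4.2×(56.1 − T) = 17613 + 49.2×4.2×(T − 0)
1737.54(56.1 − T) = 17613 + 206.64 T
97476.0 − 17613 = 1944.18 T
T = 79863.0 / 1944.18 = 41.08 °C

T_f = 41.1 °C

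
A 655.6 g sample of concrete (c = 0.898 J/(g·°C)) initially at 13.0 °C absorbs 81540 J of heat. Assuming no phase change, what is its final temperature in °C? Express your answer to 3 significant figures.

T_f = 152 °C

ΔT = q / (m c) = 81540 / (655.6 × 0.898) = 138.5 °C
T_f = 13.0 + 138.5 = 151.5 °C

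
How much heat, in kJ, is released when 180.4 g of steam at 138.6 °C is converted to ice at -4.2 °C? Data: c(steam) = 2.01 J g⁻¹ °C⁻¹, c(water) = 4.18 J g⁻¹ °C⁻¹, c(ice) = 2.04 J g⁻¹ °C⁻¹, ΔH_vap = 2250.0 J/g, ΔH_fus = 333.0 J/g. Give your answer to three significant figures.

q1 (cool steam 138.6→100 °C): 180.4 × 2.01 × 38.6 = 13997 J
q2 (condense at 100 °C): 180.4 × 2250.0 = 405900 J
q3 (cool water 100→0 °C): 180.4 × 4.18 × 100.0 = 75407 J
q4 (freeze at 0 °C): 180.4 × 333.0 = 60073 J
q5 (cool ice 0→-4.2 °C): 180.4 × 2.04 × 4.2 = 1546 J
Total: 13997 + 405900 + 75407 + 60073 + 1546 = 556923 J = 557 kJ

q = 557 kJ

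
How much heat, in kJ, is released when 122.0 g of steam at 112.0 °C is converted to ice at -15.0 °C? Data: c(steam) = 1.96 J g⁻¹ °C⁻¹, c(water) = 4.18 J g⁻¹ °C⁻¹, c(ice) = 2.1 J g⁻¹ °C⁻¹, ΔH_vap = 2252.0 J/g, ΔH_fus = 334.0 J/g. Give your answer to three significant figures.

q1 (cool steam 112.0→100 °C): 122.0 × 1.96 × 12.0 = 2869 J
q2 (condense at 100 °C): 122.0 × 2252.0 = 274744 J
q3 (cool water 100→0 °C): 122.0 × 4.18 × 100.0 = 50996 J
q4 (freeze at 0 °C): 122.0 × 334.0 = 40748 J
q5 (cool ice 0→-15.0 °C): 122.0 × 2.1 × 15.0 = 3843 J
Total: 2869 + 274744 + 50996 + 40748 + 3843 = 373200 J = 373 kJ

q = 373 kJ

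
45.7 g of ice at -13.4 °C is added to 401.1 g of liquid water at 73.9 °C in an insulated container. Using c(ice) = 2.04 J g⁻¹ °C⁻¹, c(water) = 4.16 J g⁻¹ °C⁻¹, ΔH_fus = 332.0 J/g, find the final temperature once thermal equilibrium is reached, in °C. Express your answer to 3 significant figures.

T_f = 57.5 °C

Heat to bring ice to 0 °C and melt it: q₁ = 45.7×2.04×13.4 + 45.7×332.0 = 16422 J
Heat the water can supply cooling to 0 °C: 401.1×4.16×73.9 = 123308 J > q₁, so all ice melts.
Energy balance: 401.1×4.16×(73.9 − T) = 16422 + 45.7×4.16×(T − 0)
1668.576(73.9 − T) = 16422 + 190.112 T
123308 − 16422 = 1858.688 T
T = 106886 / 1858.688 = 57.51 °C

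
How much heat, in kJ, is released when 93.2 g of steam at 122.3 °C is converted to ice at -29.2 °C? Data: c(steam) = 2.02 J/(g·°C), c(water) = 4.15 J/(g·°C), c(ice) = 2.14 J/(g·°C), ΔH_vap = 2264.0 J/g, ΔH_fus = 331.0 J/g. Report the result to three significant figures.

q1 (cool steam 122.3→100 °C): 93.2 × 2.02 × 22.3 = 4198 J
q2 (condense at 100 °C): 93.2 × 2264.0 = 211005 J
q3 (cool water 100→0 °C): 93.2 × 4.15 × 100.0 = 38678 J
q4 (freeze at 0 °C): 93.2 × 331.0 = 30849 J
q5 (cool ice 0→-29.2 °C): 93.2 × 2.14 × 29.2 = 5824 J
Total: 4198 + 211005 + 38678 + 30849 + 5824 = 290554 J = 291 kJ

q = 291 kJ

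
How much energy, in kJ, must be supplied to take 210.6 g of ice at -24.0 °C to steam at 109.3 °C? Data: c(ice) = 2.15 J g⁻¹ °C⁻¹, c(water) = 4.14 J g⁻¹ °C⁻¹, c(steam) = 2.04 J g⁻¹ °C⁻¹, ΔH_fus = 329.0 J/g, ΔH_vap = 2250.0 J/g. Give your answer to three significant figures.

q1 (heat ice -24.0→0.0 °C): 210.6 × 2.15 × 24.0 = 10867 J
q2 (melt at 0 °C): 210.6 × 329.0 = 69287 J
q3 (heat water 0.0→100.0 °C): 210.6 × 4.14 × 100.0 = 87188 J
q4 (vaporize at 100 °C): 210.6 × 2250.0 = 473850 J
q5 (heat steam 100.0→109.3 °C): 210.6 × 2.04 × 9.3 = 3996 J
Total: 10867 + 69287 + 87188 + 473850 + 3996 = 645188 J = 645 kJ

q = 645 kJ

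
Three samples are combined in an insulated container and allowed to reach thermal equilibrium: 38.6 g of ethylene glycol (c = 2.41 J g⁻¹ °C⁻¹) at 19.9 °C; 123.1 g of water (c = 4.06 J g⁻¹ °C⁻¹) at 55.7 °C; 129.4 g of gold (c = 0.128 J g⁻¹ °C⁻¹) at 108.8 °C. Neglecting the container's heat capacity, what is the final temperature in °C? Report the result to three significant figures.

Σ mᵢcᵢ(T − Tᵢ) = 0  ⇒  T = Σ mᵢcᵢTᵢ / Σ mᵢcᵢ
Σ mᵢcᵢ = 38.6×2.41 + 123.1×4.06 + 129.4×0.128 = 609.3752
Σ mᵢcᵢTᵢ = 93.026×19.9 + 499.786×55.7 + 16.5632×108.8 = 31491
T = 31491 / 609.3752 = 51.68 °C

T_f = 51.7 °C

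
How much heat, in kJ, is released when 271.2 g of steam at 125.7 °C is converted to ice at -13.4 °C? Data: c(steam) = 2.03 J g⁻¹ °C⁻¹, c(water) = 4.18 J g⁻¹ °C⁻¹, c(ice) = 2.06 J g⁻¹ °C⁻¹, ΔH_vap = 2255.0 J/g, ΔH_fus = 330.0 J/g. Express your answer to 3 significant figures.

q = 836 kJ

q1 (cool steam 125.7→100 °C): 271.2 × 2.03 × 25.7 = 14149 J
q2 (condense at 100 °C): 271.2 × 2255.0 = 611556 J
q3 (cool water 100→0 °C): 271.2 × 4.18 × 100.0 = 113362 J
q4 (freeze at 0 °C): 271.2 × 330.0 = 89496 J
q5 (cool ice 0→-13.4 °C): 271.2 × 2.06 × 13.4 = 7486 J
Total: 14149 + 611556 + 113362 + 89496 + 7486 = 836049 J = 836 kJ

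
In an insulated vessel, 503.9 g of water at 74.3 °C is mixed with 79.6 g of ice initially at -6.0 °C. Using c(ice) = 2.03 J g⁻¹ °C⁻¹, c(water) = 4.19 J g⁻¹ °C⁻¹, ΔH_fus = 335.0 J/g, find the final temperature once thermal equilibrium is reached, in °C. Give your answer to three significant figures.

T_f = 52.9 °C

Heat to bring ice to 0 °C and melt it: q₁ = 79.6×2.03×6.0 + 79.6×335.0 = 27636 J
Heat the water can supply cooling to 0 °C: 503.9×4.19×74.3 = 156873 J > q₁, so all ice melts.
Energy balance: 503.9×4.19×(74.3 − T) = 27636 + 79.6×4.19×(T − 0)
2111.341(74.3 − T) = 27636 + 333.524 T
156873 − 27636 = 2444.865 T
T = 129237 / 2444.865 = 52.86 °C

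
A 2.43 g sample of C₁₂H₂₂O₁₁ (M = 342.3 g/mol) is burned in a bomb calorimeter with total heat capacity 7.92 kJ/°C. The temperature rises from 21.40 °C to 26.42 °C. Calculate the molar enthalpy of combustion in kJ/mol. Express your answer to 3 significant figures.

ΔH = -5600 kJ/mol

ΔT = 26.42 − 21.40 = 5.02 °C
q_cal = C_cal × ΔT = 7.92 × 5.02 = 39.7584 kJ
n = 2.43 / 342.3 = 0.007099 mol
q_rxn = −q_cal = -39.7584 kJ
ΔH = -39.7584 / 0.007099 = -5601 kJ/mol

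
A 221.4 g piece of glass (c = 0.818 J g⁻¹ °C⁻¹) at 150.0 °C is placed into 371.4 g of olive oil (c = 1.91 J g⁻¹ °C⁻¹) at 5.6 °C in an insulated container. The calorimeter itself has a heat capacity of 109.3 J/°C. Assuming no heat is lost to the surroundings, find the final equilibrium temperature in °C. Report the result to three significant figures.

Heat lost by glass = heat gained by olive oil + calorimeter.
(221.4)(0.818)(150.0 − T) = [(371.4)(1.91) + 109.3](T − 5.6)
181.1052 (150.0 − T) = 818.674 (T − 5.6)
27166 − 181.1052 T = 818.674 T − 4584.6
31750.6 = 999.7792 T
T = 31.76 °C

T_f = 31.8 °C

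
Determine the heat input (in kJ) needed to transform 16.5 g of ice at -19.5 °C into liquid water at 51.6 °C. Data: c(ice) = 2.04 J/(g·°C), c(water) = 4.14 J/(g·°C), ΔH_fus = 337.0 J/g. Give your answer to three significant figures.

q1 (heat ice -19.5→0.0 °C): 16.5 × 2.04 × 19.5 = 656 J
q2 (melt at 0 °C): 16.5 × 337.0 = 5561 J
q3 (heat water 0.0→51.6 °C): 16.5 × 4.14 × 51.6 = 3525 J
Total: 656 + 5561 + 3525 = 9742 J = 9.74 kJ

q = 9.74 kJ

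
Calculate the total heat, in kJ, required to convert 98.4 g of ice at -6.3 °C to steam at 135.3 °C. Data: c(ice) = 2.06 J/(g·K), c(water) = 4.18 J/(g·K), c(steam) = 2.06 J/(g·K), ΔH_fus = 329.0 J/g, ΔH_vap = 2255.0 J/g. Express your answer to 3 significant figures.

q = 304 kJ

q1 (heat ice -6.3→0.0 °C): 98.4 × 2.06 × 6.3 = 1277 J
q2 (melt at 0 °C): 98.4 × 329.0 = 32374 J
q3 (heat water 0.0→100.0 °C): 98.4 × 4.18 × 100.0 = 41131 J
q4 (vaporize at 100 °C): 98.4 × 2255.0 = 221892 J
q5 (heat steam 100.0→135.3 °C): 98.4 × 2.06 × 35.3 = 7155 J
Total: 1277 + 32374 + 41131 + 221892 + 7155 = 303829 J = 304 kJ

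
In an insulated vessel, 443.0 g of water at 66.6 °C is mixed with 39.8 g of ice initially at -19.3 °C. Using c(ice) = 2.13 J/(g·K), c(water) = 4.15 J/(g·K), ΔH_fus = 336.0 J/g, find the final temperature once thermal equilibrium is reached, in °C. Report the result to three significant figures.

T_f = 53.6 °C

Heat to bring ice to 0 °C and melt it: q₁ = 39.8×2.13×19.3 + 39.8×336.0 = 15009 J
Heat the water can supply cooling to 0 °C: 443.0×4.15×66.6 = 122441 J > q₁, so all ice melts.
Energy balance: 443.0×4.15×(66.6 − T) = 15009 + 39.8×4.15×(T − 0)
1838.45(66.6 − T) = 15009 + 165.17 T
122441 − 15009 = 2003.62 T
T = 107432 / 2003.62 = 53.62 °C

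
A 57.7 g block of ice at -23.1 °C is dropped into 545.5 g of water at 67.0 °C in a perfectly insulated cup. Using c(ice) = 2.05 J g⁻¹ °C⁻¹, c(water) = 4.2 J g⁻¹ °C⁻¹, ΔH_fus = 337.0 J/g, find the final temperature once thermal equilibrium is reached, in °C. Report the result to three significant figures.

T_f = 51.8 °C

Heat to bring ice to 0 °C and melt it: q₁ = 57.7×2.05×23.1 + 57.7×337.0 = 22177 J
Heat the water can supply cooling to 0 °C: 545.5×4.2×67.0 = 153504 J > q₁, so all ice melts.
Energy balance: 545.5×4.2×(67.0 − T) = 22177 + 57.7×4.2×(T − 0)
2291.1(67.0 − T) = 22177 + 242.34 T
153504 − 22177 = 2533.44 T
T = 131327 / 2533.44 = 51.84 °C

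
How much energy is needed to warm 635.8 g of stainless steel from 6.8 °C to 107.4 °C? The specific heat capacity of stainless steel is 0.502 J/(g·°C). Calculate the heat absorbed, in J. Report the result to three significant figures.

q = 32100 J

q = m c ΔT = 635.8 × 0.502 × (107.4 − 6.8)
q = 635.8 × 0.502 × 100.6 = 32110 J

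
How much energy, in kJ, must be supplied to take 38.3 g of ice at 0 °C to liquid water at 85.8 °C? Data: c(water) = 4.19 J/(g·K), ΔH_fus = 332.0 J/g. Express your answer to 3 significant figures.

q1 (melt at 0 °C): 38.3 × 332.0 = 12716 J
q2 (heat water 0.0→85.8 °C): 38.3 × 4.19 × 85.8 = 13769 J
Total: 12716 + 13769 = 26485 J = 26.5 kJ

q = 26.5 kJ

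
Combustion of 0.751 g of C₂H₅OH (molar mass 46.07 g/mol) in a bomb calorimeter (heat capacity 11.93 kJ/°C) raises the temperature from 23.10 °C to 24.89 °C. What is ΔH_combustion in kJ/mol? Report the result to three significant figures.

ΔH = -1310 kJ/mol

ΔT = 24.89 − 23.10 = 1.79 °C
q_cal = C_cal × ΔT = 11.93 × 1.79 = 21.3547 kJ
n = 0.751 / 46.07 = 0.01630 mol
q_rxn = −q_cal = -21.3547 kJ
ΔH = -21.3547 / 0.01630 = -1310 kJ/mol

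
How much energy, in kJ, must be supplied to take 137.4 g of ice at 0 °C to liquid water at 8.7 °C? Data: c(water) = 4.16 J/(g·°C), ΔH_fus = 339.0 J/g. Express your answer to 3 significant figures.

q1 (melt at 0 °C): 137.4 × 339.0 = 46579 J
q2 (heat water 0.0→8.7 °C): 137.4 × 4.16 × 8.7 = 4973 J
Total: 46579 + 4973 = 51552 J = 51.6 kJ

q = 51.6 kJ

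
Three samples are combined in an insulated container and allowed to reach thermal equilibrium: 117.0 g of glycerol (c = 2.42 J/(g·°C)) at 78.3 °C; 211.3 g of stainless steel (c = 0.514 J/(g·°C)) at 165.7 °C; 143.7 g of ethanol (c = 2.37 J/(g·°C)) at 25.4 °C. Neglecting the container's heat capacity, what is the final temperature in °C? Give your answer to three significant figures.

T_f = 66.7 °C

Σ mᵢcᵢ(T − Tᵢ) = 0  ⇒  T = Σ mᵢcᵢTᵢ / Σ mᵢcᵢ
Σ mᵢcᵢ = 117.0×2.42 + 211.3×0.514 + 143.7×2.37 = 732.3172
Σ mᵢcᵢTᵢ = 283.14×78.3 + 108.6082×165.7 + 340.569×25.4 = 48817
T = 48817 / 732.3172 = 66.66 °C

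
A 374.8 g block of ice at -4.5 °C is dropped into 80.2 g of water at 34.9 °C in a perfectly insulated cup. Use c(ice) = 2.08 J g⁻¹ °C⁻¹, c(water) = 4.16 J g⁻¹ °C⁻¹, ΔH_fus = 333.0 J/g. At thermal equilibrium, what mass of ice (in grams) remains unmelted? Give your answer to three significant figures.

m_ice remaining = 350 g

Heat to warm all ice to 0 °C: 374.8×2.08×4.5 = 3508.1 J
Heat released by water cooling to 0 °C: 80.2×4.16×34.9 = 11644 J
11644 J < 3508.1 + 374.8×333.0 = 128316.5 J, so not all ice melts; final T = 0 °C.
Heat left for melting: 11644 − 3508.1 = 8135.9 J
Mass melted = 8135.9 / 333.0 = 24.43 g
Ice remaining = 374.8 − 24.43 = 350.37 g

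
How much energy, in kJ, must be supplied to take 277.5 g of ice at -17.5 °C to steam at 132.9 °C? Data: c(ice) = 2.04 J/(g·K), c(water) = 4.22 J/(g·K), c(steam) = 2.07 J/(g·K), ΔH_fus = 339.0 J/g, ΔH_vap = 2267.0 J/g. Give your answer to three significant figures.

q1 (heat ice -17.5→0.0 °C): 277.5 × 2.04 × 17.5 = 9907 J
q2 (melt at 0 °C): 277.5 × 339.0 = 94073 J
q3 (heat water 0.0→100.0 °C): 277.5 × 4.22 × 100.0 = 117105 J
q4 (vaporize at 100 °C): 277.5 × 2267.0 = 629093 J
q5 (heat steam 100.0→132.9 °C): 277.5 × 2.07 × 32.9 = 18899 J
Total: 9907 + 94073 + 117105 + 629093 + 18899 = 869077 J = 869 kJ

q = 869 kJ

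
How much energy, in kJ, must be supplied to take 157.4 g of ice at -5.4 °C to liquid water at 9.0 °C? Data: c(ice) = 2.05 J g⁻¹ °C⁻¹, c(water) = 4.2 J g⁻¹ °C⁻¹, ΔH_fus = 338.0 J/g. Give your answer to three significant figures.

q1 (heat ice -5.4→0.0 °C): 157.4 × 2.05 × 5.4 = 1742 J
q2 (melt at 0 °C): 157.4 × 338.0 = 53201 J
q3 (heat water 0.0→9.0 °C): 157.4 × 4.2 × 9.0 = 5950 J
Total: 1742 + 53201 + 5950 = 60893 J = 60.9 kJ

q = 60.9 kJ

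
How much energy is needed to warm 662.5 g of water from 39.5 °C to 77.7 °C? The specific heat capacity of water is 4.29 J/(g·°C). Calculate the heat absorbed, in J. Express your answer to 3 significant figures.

q = m c ΔT = 662.5 × 4.29 × (77.7 − 39.5)
q = 662.5 × 4.29 × 38.2 = 108600 J

q = 109000 J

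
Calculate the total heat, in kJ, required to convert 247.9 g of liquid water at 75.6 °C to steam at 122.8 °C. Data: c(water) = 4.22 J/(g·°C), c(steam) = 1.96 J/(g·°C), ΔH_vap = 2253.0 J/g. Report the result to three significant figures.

q = 595 kJ

q1 (heat water 75.6→100.0 °C): 247.9 × 4.22 × 24.4 = 25526 J
q2 (vaporize at 100 °C): 247.9 × 2253.0 = 558519 J
q3 (heat steam 100.0→122.8 °C): 247.9 × 1.96 × 22.8 = 11078 J
Total: 25526 + 558519 + 11078 = 595123 J = 595 kJ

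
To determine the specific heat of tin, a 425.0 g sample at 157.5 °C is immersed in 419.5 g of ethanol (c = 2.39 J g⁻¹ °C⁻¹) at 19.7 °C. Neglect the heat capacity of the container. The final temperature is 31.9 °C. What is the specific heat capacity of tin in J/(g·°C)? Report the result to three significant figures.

c = 0.229 J/(g·°C)

q_gained = (419.5 × 2.39) × (31.9 − 19.7) = 12230 J
q_lost = 425.0 × c × (157.5 − 31.9) = 53380 c
Set equal: c = 12230 / 53380 = 0.229 J/(g·°C)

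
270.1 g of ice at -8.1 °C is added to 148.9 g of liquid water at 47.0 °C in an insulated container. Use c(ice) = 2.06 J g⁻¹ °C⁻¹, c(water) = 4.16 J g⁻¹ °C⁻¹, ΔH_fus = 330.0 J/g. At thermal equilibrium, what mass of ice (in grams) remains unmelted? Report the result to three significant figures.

Heat to warm all ice to 0 °C: 270.1×2.06×8.1 = 4506.9 J
Heat released by water cooling to 0 °C: 148.9×4.16×47.0 = 29113 J
29113 J < 4506.9 + 270.1×330.0 = 93639.9 J, so not all ice melts; final T = 0 °C.
Heat left for melting: 29113 − 4506.9 = 24606.1 J
Mass melted = 24606.1 / 330.0 = 74.56 g
Ice remaining = 270.1 − 74.56 = 195.54 g

m_ice remaining = 196 g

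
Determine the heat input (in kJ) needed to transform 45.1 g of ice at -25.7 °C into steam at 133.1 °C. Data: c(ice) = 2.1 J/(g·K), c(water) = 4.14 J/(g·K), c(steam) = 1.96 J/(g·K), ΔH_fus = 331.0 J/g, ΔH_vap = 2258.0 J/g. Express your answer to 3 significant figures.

q = 141 kJ

q1 (heat ice -25.7→0.0 °C): 45.1 × 2.1 × 25.7 = 2434 J
q2 (melt at 0 °C): 45.1 × 331.0 = 14928 J
q3 (heat water 0.0→100.0 °C): 45.1 × 4.14 × 100.0 = 18671 J
q4 (vaporize at 100 °C): 45.1 × 2258.0 = 101836 J
q5 (heat steam 100.0→133.1 °C): 45.1 × 1.96 × 33.1 = 2926 J
Total: 2434 + 14928 + 18671 + 101836 + 2926 = 140795 J = 141 kJ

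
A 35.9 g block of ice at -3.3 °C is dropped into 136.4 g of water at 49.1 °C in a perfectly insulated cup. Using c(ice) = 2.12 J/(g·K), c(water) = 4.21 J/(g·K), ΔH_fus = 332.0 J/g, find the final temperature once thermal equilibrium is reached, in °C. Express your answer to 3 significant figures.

T_f = 22.1 °C

Heat to bring ice to 0 °C and melt it: q₁ = 35.9×2.12×3.3 + 35.9×332.0 = 12170 J
Heat the water can supply cooling to 0 °C: 136.4×4.21×49.1 = 28195.4 J > q₁, so all ice melts.
Energy balance: 136.4×4.21×(49.1 − T) = 12170 + 35.9×4.21×(T − 0)
574.244(49.1 − T) = 12170 + 151.139 T
28195.4 − 12170 = 725.383 T
T = 16025.4 / 725.383 = 22.09 °C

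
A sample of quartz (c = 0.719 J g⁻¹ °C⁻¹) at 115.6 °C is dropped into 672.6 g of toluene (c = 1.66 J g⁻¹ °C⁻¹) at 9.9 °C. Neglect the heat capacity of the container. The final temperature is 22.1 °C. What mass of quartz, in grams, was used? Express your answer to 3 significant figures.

q_gained = (672.6 × 1.66) × (22.1 − 9.9) = 13620 J
q_lost = m × 0.719 × (115.6 − 22.1) = 67.2265 m
m = 13620 / 67.2265 = 203 g

m = 203 g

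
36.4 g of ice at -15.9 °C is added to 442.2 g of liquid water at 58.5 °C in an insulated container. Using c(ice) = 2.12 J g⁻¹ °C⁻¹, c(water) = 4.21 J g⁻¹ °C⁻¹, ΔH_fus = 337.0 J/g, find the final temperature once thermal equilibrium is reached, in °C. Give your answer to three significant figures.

T_f = 47.4 °C

Heat to bring ice to 0 °C and melt it: q₁ = 36.4×2.12×15.9 + 36.4×337.0 = 13494 J
Heat the water can supply cooling to 0 °C: 442.2×4.21×58.5 = 108907 J > q₁, so all ice melts.
Energy balance: 442.2×4.21×(58.5 − T) = 13494 + 36.4×4.21×(T − 0)
1861.662(58.5 − T) = 13494 + 153.244 T
108907 − 13494 = 2014.906 T
T = 95413 / 2014.906 = 47.35 °C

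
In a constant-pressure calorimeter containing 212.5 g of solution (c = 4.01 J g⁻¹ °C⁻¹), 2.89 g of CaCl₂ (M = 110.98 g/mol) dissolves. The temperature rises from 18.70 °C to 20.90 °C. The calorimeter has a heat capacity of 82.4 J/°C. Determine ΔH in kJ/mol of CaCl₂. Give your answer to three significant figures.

|ΔT| = |20.90 − 18.70| = 2.20 °C
|q_surr| = (212.5 × 4.01 + 82.4) × 2.20 = 934.525 × 2.20 = 2056 J
n(CaCl₂) = 2.89 / 110.98 = 0.02604 mol
Temperature rose, so q_rxn = −|q_surr| = -2.056 kJ
ΔH = q_rxn / n = -78.96 kJ/mol

ΔH = -79.0 kJ/mol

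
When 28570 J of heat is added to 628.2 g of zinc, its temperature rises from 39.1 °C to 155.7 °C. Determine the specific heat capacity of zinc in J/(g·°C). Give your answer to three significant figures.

c = 0.390 J/(g·°C)

c = q / (m ΔT) = 28570 / (628.2 × 116.6)
c = 28570 / 73248.12 = 0.390 J/(g·°C)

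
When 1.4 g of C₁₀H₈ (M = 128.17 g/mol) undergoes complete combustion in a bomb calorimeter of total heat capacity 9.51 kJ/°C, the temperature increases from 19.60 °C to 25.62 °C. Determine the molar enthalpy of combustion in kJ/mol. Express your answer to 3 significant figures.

ΔH = -5240 kJ/mol

ΔT = 25.62 − 19.60 = 6.02 °C
q_cal = C_cal × ΔT = 9.51 × 6.02 = 57.2502 kJ
n = 1.4 / 128.17 = 0.01092 mol
q_rxn = −q_cal = -57.2502 kJ
ΔH = -57.2502 / 0.01092 = -5243 kJ/mol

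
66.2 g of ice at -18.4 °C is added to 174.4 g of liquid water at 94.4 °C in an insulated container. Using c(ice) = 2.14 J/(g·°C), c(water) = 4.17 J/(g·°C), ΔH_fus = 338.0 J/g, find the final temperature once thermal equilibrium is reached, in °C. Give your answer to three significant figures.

Heat to bring ice to 0 °C and melt it: q₁ = 66.2×2.14×18.4 + 66.2×338.0 = 24982 J
Heat the water can supply cooling to 0 °C: 174.4×4.17×94.4 = 68652.2 J > q₁, so all ice melts.
Energy balance: 174.4×4.17×(94.4 − T) = 24982 + 66.2×4.17×(T − 0)
727.248(94.4 − T) = 24982 + 276.054 T
68652.2 − 24982 = 1003.302 T
T = 43670.2 / 1003.302 = 43.53 °C

T_f = 43.5 °C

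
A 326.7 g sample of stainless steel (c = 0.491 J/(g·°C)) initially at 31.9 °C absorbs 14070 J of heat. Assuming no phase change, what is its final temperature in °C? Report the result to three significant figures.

T_f = 120 °C

ΔT = q / (m c) = 14070 / (326.7 × 0.491) = 87.71 °C
T_f = 31.9 + 87.71 = 119.61 °C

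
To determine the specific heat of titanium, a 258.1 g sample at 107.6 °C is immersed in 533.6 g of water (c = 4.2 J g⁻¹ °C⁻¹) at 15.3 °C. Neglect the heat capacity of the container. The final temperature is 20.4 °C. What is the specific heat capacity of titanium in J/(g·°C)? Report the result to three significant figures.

c = 0.508 J/(g·°C)

q_gained = (533.6 × 4.2) × (20.4 − 15.3) = 11430 J
q_lost = 258.1 × c × (107.6 − 20.4) = 22506.32 c
Set equal: c = 11430 / 22506.32 = 0.508 J/(g·°C)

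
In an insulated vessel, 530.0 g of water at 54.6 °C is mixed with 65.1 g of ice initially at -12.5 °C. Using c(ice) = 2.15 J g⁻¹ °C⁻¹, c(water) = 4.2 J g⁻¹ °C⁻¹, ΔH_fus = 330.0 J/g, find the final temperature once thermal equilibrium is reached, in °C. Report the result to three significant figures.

Heat to bring ice to 0 °C and melt it: q₁ = 65.1×2.15×12.5 + 65.1×330.0 = 23233 J
Heat the water can supply cooling to 0 °C: 530.0×4.2×54.6 = 121540 J > q₁, so all ice melts.
Energy balance: 530.0×4.2×(54.6 − T) = 23233 + 65.1×4.2×(T − 0)
2226(54.6 − T) = 23233 + 273.42 T
121540 − 23233 = 2499.42 T
T = 98307 / 2499.42 = 39.33 °C

T_f = 39.3 °C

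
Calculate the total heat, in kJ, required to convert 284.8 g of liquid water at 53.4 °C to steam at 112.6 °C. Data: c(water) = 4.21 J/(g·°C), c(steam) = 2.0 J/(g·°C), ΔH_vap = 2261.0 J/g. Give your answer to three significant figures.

q1 (heat water 53.4→100.0 °C): 284.8 × 4.21 × 46.6 = 55874 J
q2 (vaporize at 100 °C): 284.8 × 2261.0 = 643933 J
q3 (heat steam 100.0→112.6 °C): 284.8 × 2.0 × 12.6 = 7177 J
Total: 55874 + 643933 + 7177 = 706984 J = 707 kJ

q = 707 kJ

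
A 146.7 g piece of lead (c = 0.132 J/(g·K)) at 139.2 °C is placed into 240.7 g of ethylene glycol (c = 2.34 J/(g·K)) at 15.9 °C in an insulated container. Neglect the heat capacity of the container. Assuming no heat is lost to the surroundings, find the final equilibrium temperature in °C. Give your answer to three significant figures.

T_f = 20.0 °C

Heat lost by lead = heat gained by ethylene glycol.
(146.7)(0.132)(139.2 − T) = (240.7)(2.34)(T − 15.9)
19.3644 (139.2 − T) = 563.238 (T − 15.9)
2695.5 − 19.3644 T = 563.238 T − 8955.5
11651.0 = 582.6024 T
T = 20.00 °C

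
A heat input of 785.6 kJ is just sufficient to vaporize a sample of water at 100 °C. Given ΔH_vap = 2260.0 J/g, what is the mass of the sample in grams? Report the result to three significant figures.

m = 348 g

m = q / ΔH_vap = 785600 J / 2260.0 J/g = 348 g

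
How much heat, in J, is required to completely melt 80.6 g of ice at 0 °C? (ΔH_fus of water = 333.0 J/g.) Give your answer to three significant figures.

q = m × ΔH_fus = 80.6 × 333.0 = 26840 J

q = 26800 J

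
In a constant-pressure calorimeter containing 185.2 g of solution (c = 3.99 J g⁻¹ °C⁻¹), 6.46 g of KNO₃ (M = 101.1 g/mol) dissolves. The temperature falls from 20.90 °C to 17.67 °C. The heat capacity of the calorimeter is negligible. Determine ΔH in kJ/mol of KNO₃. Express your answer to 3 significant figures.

ΔH = 37.4 kJ/mol

|ΔT| = |17.67 − 20.90| = 3.23 °C
|q_surr| = (185.2 × 3.99) × 3.23 = 738.948 × 3.23 = 2387 J
n(KNO₃) = 6.46 / 101.1 = 0.06390 mol
Temperature fell, so q_rxn = +|q_surr| = 2.387 kJ
ΔH = q_rxn / n = 37.36 kJ/mol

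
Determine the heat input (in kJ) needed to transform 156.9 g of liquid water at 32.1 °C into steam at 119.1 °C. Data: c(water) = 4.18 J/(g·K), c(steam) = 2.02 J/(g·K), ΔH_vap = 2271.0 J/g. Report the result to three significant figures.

q1 (heat water 32.1→100.0 °C): 156.9 × 4.18 × 67.9 = 44532 J
q2 (vaporize at 100 °C): 156.9 × 2271.0 = 356320 J
q3 (heat steam 100.0→119.1 °C): 156.9 × 2.02 × 19.1 = 6054 J
Total: 44532 + 356320 + 6054 = 406906 J = 407 kJ

q = 407 kJ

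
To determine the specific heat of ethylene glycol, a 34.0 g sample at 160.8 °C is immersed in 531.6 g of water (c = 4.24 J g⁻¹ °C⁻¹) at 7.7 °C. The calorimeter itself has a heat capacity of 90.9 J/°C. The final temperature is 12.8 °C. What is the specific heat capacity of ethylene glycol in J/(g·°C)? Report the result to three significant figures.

c = 2.38 J/(g·°C)

q_gained = (531.6 × 4.24 + 90.9) × (12.8 − 7.7) = 11960 J
q_lost = 34.0 × c × (160.8 − 12.8) = 5032 c
Set equal: c = 11960 / 5032 = 2.38 J/(g·°C)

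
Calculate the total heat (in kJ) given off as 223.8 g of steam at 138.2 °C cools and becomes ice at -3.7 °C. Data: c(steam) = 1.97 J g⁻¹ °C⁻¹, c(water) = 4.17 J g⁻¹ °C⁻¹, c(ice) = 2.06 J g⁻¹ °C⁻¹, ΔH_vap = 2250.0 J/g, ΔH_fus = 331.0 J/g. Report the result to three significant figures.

q = 690 kJ

q1 (cool steam 138.2→100 °C): 223.8 × 1.97 × 38.2 = 16842 J
q2 (condense at 100 °C): 223.8 × 2250.0 = 503550 J
q3 (cool water 100→0 °C): 223.8 × 4.17 × 100.0 = 93325 J
q4 (freeze at 0 °C): 223.8 × 331.0 = 74078 J
q5 (cool ice 0→-3.7 °C): 223.8 × 2.06 × 3.7 = 1706 J
Total: 16842 + 503550 + 93325 + 74078 + 1706 = 689501 J = 690 kJ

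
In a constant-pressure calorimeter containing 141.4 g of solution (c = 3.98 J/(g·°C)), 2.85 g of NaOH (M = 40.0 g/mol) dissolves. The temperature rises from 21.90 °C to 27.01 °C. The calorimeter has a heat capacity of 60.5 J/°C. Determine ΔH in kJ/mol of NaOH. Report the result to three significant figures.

|ΔT| = |27.01 − 21.90| = 5.11 °C
|q_surr| = (141.4 × 3.98 + 60.5) × 5.11 = 623.272 × 5.11 = 3185 J
n(NaOH) = 2.85 / 40.0 = 0.07125 mol
Temperature rose, so q_rxn = −|q_surr| = -3.185 kJ
ΔH = q_rxn / n = -44.70 kJ/mol

ΔH = -44.7 kJ/mol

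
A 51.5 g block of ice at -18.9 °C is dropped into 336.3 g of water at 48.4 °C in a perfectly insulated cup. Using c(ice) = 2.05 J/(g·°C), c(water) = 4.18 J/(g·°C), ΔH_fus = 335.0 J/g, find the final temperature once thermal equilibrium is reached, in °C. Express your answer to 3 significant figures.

T_f = 30.1 °C

Heat to bring ice to 0 °C and melt it: q₁ = 51.5×2.05×18.9 + 51.5×335.0 = 19248 J
Heat the water can supply cooling to 0 °C: 336.3×4.18×48.4 = 68037.5 J > q₁, so all ice melts.
Energy balance: 336.3×4.18×(48.4 − T) = 19248 + 51.5×4.18×(T − 0)
1405.734(48.4 − T) = 19248 + 215.27 T
68037.5 − 19248 = 1621.004 T
T = 48789.5 / 1621.004 = 30.10 °C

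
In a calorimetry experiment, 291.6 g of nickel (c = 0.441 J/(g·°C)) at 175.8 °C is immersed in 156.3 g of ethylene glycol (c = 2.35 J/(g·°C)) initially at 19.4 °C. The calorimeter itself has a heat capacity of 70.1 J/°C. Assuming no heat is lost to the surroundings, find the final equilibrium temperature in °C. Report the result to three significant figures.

Heat lost by nickel = heat gained by ethylene glycol + calorimeter.
(291.6)(0.441)(175.8 − T) = [(156.3)(2.35) + 70.1](T − 19.4)
128.5956 (175.8 − T) = 437.405 (T − 19.4)
22607 − 128.5956 T = 437.405 T − 8485.7
31092.7 = 566.0006 T
T = 54.93 °C

T_f = 54.9 °C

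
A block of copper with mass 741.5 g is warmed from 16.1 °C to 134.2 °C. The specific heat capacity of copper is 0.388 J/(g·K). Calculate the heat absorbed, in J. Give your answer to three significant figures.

q = m c ΔT = 741.5 × 0.388 × (134.2 − 16.1)
q = 741.5 × 0.388 × 118.1 = 33980 J

q = 34000 J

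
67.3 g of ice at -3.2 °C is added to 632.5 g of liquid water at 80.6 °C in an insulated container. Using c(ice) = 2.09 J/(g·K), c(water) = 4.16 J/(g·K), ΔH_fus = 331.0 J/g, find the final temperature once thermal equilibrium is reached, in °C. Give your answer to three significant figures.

Heat to bring ice to 0 °C and melt it: q₁ = 67.3×2.09×3.2 + 67.3×331.0 = 22726 J
Heat the water can supply cooling to 0 °C: 632.5×4.16×80.6 = 212075 J > q₁, so all ice melts.
Energy balance: 632.5×4.16×(80.6 − T) = 22726 + 67.3×4.16×(T − 0)
2631.2(80.6 − T) = 22726 + 279.968 T
212075 − 22726 = 2911.168 T
T = 189349 / 2911.168 = 65.04 °C

T_f = 65.0 °C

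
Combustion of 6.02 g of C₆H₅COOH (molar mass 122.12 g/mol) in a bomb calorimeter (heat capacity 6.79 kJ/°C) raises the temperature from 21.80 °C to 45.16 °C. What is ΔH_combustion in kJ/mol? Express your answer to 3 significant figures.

ΔH = -3220 kJ/mol

ΔT = 45.16 − 21.80 = 23.36 °C
q_cal = C_cal × ΔT = 6.79 × 23.36 = 158.6144 kJ
n = 6.02 / 122.12 = 0.04930 mol
q_rxn = −q_cal = -158.6144 kJ
ΔH = -158.6144 / 0.04930 = -3217 kJ/mol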